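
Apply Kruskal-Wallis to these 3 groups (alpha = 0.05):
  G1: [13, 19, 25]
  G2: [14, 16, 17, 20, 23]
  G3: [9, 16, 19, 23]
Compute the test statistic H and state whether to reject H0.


Step 1: Combine all N = 12 observations and assign midranks.
sorted (value, group, rank): (9,G3,1), (13,G1,2), (14,G2,3), (16,G2,4.5), (16,G3,4.5), (17,G2,6), (19,G1,7.5), (19,G3,7.5), (20,G2,9), (23,G2,10.5), (23,G3,10.5), (25,G1,12)
Step 2: Sum ranks within each group.
R_1 = 21.5 (n_1 = 3)
R_2 = 33 (n_2 = 5)
R_3 = 23.5 (n_3 = 4)
Step 3: H = 12/(N(N+1)) * sum(R_i^2/n_i) - 3(N+1)
     = 12/(12*13) * (21.5^2/3 + 33^2/5 + 23.5^2/4) - 3*13
     = 0.076923 * 509.946 - 39
     = 0.226603.
Step 4: Ties present; correction factor C = 1 - 18/(12^3 - 12) = 0.989510. Corrected H = 0.226603 / 0.989510 = 0.229005.
Step 5: Under H0, H ~ chi^2(2); p-value = 0.891810.
Step 6: alpha = 0.05. fail to reject H0.

H = 0.2290, df = 2, p = 0.891810, fail to reject H0.


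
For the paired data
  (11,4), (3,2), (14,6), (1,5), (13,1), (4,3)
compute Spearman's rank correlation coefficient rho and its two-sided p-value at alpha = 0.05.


Step 1: Rank x and y separately (midranks; no ties here).
rank(x): 11->4, 3->2, 14->6, 1->1, 13->5, 4->3
rank(y): 4->4, 2->2, 6->6, 5->5, 1->1, 3->3
Step 2: d_i = R_x(i) - R_y(i); compute d_i^2.
  (4-4)^2=0, (2-2)^2=0, (6-6)^2=0, (1-5)^2=16, (5-1)^2=16, (3-3)^2=0
sum(d^2) = 32.
Step 3: rho = 1 - 6*32 / (6*(6^2 - 1)) = 1 - 192/210 = 0.085714.
Step 4: Under H0, t = rho * sqrt((n-2)/(1-rho^2)) = 0.1721 ~ t(4).
Step 5: Two-sided p-value from the t-distribution with 4 df = 0.871743.
Step 6: alpha = 0.05. fail to reject H0.

rho = 0.0857, p = 0.871743, fail to reject H0 at alpha = 0.05.


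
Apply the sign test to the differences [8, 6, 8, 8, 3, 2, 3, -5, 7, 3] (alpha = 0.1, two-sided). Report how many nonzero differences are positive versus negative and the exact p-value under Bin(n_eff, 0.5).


Step 1: Discard zero differences. Original n = 10; n_eff = number of nonzero differences = 10.
Nonzero differences (with sign): +8, +6, +8, +8, +3, +2, +3, -5, +7, +3
Step 2: Count signs: positive = 9, negative = 1.
Step 3: Under H0: P(positive) = 0.5, so the number of positives S ~ Bin(10, 0.5).
Step 4: Two-sided exact p-value = sum of Bin(10,0.5) probabilities at or below the observed probability = 0.021484.
Step 5: alpha = 0.1. reject H0.

n_eff = 10, pos = 9, neg = 1, p = 0.021484, reject H0.


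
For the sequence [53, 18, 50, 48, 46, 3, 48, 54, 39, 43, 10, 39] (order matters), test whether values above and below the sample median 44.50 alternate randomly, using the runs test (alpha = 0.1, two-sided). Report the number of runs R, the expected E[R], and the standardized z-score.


Step 1: Compute median = 44.50; label A = above, B = below.
Labels in order: ABAAABAABBBB  (n_A = 6, n_B = 6)
Step 2: Count runs R = 6.
Step 3: Under H0 (random ordering), E[R] = 2*n_A*n_B/(n_A+n_B) + 1 = 2*6*6/12 + 1 = 7.0000.
        Var[R] = 2*n_A*n_B*(2*n_A*n_B - n_A - n_B) / ((n_A+n_B)^2 * (n_A+n_B-1)) = 4320/1584 = 2.7273.
        SD[R] = 1.6514.
Step 4: Continuity-corrected z = (R + 0.5 - E[R]) / SD[R] = (6 + 0.5 - 7.0000) / 1.6514 = -0.3028.
Step 5: Two-sided p-value via normal approximation = 2*(1 - Phi(|z|)) = 0.762069.
Step 6: alpha = 0.1. fail to reject H0.

R = 6, z = -0.3028, p = 0.762069, fail to reject H0.


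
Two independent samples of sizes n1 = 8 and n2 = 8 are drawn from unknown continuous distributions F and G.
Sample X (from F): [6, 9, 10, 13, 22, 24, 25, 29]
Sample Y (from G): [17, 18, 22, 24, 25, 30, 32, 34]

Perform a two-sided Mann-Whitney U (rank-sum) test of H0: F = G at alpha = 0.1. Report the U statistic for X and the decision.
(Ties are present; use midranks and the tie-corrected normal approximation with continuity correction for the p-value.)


Step 1: Combine and sort all 16 observations; assign midranks.
sorted (value, group): (6,X), (9,X), (10,X), (13,X), (17,Y), (18,Y), (22,X), (22,Y), (24,X), (24,Y), (25,X), (25,Y), (29,X), (30,Y), (32,Y), (34,Y)
ranks: 6->1, 9->2, 10->3, 13->4, 17->5, 18->6, 22->7.5, 22->7.5, 24->9.5, 24->9.5, 25->11.5, 25->11.5, 29->13, 30->14, 32->15, 34->16
Step 2: Rank sum for X: R1 = 1 + 2 + 3 + 4 + 7.5 + 9.5 + 11.5 + 13 = 51.5.
Step 3: U_X = R1 - n1(n1+1)/2 = 51.5 - 8*9/2 = 51.5 - 36 = 15.5.
       U_Y = n1*n2 - U_X = 64 - 15.5 = 48.5.
Step 4: Ties are present, so use the tie-corrected normal approximation (with continuity correction) for the p-value.
Step 5: p-value = 0.092171; compare to alpha = 0.1. reject H0.

U_X = 15.5, p = 0.092171, reject H0 at alpha = 0.1.


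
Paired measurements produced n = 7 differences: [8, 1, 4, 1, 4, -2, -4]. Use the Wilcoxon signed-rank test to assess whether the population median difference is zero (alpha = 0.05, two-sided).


Step 1: Drop any zero differences (none here) and take |d_i|.
|d| = [8, 1, 4, 1, 4, 2, 4]
Step 2: Midrank |d_i| (ties get averaged ranks).
ranks: |8|->7, |1|->1.5, |4|->5, |1|->1.5, |4|->5, |2|->3, |4|->5
Step 3: Attach original signs; sum ranks with positive sign and with negative sign.
W+ = 7 + 1.5 + 5 + 1.5 + 5 = 20
W- = 3 + 5 = 8
(Check: W+ + W- = 28 should equal n(n+1)/2 = 28.)
Step 4: Test statistic W = min(W+, W-) = 8.
Step 5: Ties in |d|, so use the tie-corrected normal approximation.
        E[W] = n(n+1)/4 = 7*8/4 = 14.
        Tie groups: |d|=1 (t=2), |d|=4 (t=3); sum(t^3 - t) = 30.
        Var[W] = n(n+1)(2n+1)/24 - sum(t^3-t)/48 = 840/24 - 30/48 = 34.375.
        z = (W - E[W]) / sqrt(Var[W]) = (8 - 14) / 5.8630 = -1.0234.
        Two-sided p = 2*Phi(z) = 0.306136.
Step 6: alpha = 0.05. fail to reject H0.

W+ = 20, W- = 8, W = min = 8, p = 0.306136, fail to reject H0.


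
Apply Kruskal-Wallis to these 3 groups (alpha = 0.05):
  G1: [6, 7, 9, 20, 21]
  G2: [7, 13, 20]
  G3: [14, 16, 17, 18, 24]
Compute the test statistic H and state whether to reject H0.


Step 1: Combine all N = 13 observations and assign midranks.
sorted (value, group, rank): (6,G1,1), (7,G1,2.5), (7,G2,2.5), (9,G1,4), (13,G2,5), (14,G3,6), (16,G3,7), (17,G3,8), (18,G3,9), (20,G1,10.5), (20,G2,10.5), (21,G1,12), (24,G3,13)
Step 2: Sum ranks within each group.
R_1 = 30 (n_1 = 5)
R_2 = 18 (n_2 = 3)
R_3 = 43 (n_3 = 5)
Step 3: H = 12/(N(N+1)) * sum(R_i^2/n_i) - 3(N+1)
     = 12/(13*14) * (30^2/5 + 18^2/3 + 43^2/5) - 3*14
     = 0.065934 * 657.8 - 42
     = 1.371429.
Step 4: Ties present; correction factor C = 1 - 12/(13^3 - 13) = 0.994505. Corrected H = 1.371429 / 0.994505 = 1.379006.
Step 5: Under H0, H ~ chi^2(2); p-value = 0.501826.
Step 6: alpha = 0.05. fail to reject H0.

H = 1.3790, df = 2, p = 0.501826, fail to reject H0.


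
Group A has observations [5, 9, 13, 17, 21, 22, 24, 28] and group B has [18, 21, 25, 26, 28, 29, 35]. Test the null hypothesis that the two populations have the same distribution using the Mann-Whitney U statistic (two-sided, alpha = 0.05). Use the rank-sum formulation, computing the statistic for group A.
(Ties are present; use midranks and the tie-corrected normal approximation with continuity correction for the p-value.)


Step 1: Combine and sort all 15 observations; assign midranks.
sorted (value, group): (5,X), (9,X), (13,X), (17,X), (18,Y), (21,X), (21,Y), (22,X), (24,X), (25,Y), (26,Y), (28,X), (28,Y), (29,Y), (35,Y)
ranks: 5->1, 9->2, 13->3, 17->4, 18->5, 21->6.5, 21->6.5, 22->8, 24->9, 25->10, 26->11, 28->12.5, 28->12.5, 29->14, 35->15
Step 2: Rank sum for X: R1 = 1 + 2 + 3 + 4 + 6.5 + 8 + 9 + 12.5 = 46.
Step 3: U_X = R1 - n1(n1+1)/2 = 46 - 8*9/2 = 46 - 36 = 10.
       U_Y = n1*n2 - U_X = 56 - 10 = 46.
Step 4: Ties are present, so use the tie-corrected normal approximation (with continuity correction) for the p-value.
Step 5: p-value = 0.042473; compare to alpha = 0.05. reject H0.

U_X = 10, p = 0.042473, reject H0 at alpha = 0.05.


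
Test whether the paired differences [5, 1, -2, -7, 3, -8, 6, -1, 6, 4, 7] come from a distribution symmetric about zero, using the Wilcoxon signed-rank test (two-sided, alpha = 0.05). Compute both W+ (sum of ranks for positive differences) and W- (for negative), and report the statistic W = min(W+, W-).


Step 1: Drop any zero differences (none here) and take |d_i|.
|d| = [5, 1, 2, 7, 3, 8, 6, 1, 6, 4, 7]
Step 2: Midrank |d_i| (ties get averaged ranks).
ranks: |5|->6, |1|->1.5, |2|->3, |7|->9.5, |3|->4, |8|->11, |6|->7.5, |1|->1.5, |6|->7.5, |4|->5, |7|->9.5
Step 3: Attach original signs; sum ranks with positive sign and with negative sign.
W+ = 6 + 1.5 + 4 + 7.5 + 7.5 + 5 + 9.5 = 41
W- = 3 + 9.5 + 11 + 1.5 = 25
(Check: W+ + W- = 66 should equal n(n+1)/2 = 66.)
Step 4: Test statistic W = min(W+, W-) = 25.
Step 5: Ties in |d|, so use the tie-corrected normal approximation.
        E[W] = n(n+1)/4 = 11*12/4 = 33.
        Tie groups: |d|=1 (t=2), |d|=6 (t=2), |d|=7 (t=2); sum(t^3 - t) = 18.
        Var[W] = n(n+1)(2n+1)/24 - sum(t^3-t)/48 = 3036/24 - 18/48 = 126.125.
        z = (W - E[W]) / sqrt(Var[W]) = (25 - 33) / 11.2305 = -0.7123.
        Two-sided p = 2*Phi(z) = 0.476252.
Step 6: alpha = 0.05. fail to reject H0.

W+ = 41, W- = 25, W = min = 25, p = 0.476252, fail to reject H0.


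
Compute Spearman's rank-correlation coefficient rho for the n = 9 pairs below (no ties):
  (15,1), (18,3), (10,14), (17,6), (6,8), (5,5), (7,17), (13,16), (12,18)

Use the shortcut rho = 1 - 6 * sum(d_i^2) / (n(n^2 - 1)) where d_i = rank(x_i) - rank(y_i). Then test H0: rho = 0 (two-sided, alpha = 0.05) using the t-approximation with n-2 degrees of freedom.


Step 1: Rank x and y separately (midranks; no ties here).
rank(x): 15->7, 18->9, 10->4, 17->8, 6->2, 5->1, 7->3, 13->6, 12->5
rank(y): 1->1, 3->2, 14->6, 6->4, 8->5, 5->3, 17->8, 16->7, 18->9
Step 2: d_i = R_x(i) - R_y(i); compute d_i^2.
  (7-1)^2=36, (9-2)^2=49, (4-6)^2=4, (8-4)^2=16, (2-5)^2=9, (1-3)^2=4, (3-8)^2=25, (6-7)^2=1, (5-9)^2=16
sum(d^2) = 160.
Step 3: rho = 1 - 6*160 / (9*(9^2 - 1)) = 1 - 960/720 = -0.333333.
Step 4: Under H0, t = rho * sqrt((n-2)/(1-rho^2)) = -0.9354 ~ t(7).
Step 5: Two-sided p-value from the t-distribution with 7 df = 0.380713.
Step 6: alpha = 0.05. fail to reject H0.

rho = -0.3333, p = 0.380713, fail to reject H0 at alpha = 0.05.


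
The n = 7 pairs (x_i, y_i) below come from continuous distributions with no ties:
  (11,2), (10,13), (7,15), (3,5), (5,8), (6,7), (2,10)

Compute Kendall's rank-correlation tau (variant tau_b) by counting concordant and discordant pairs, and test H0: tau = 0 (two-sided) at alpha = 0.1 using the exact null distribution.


Step 1: Enumerate the 21 unordered pairs (i,j) with i<j and classify each by sign(x_j-x_i) * sign(y_j-y_i).
  (1,2):dx=-1,dy=+11->D; (1,3):dx=-4,dy=+13->D; (1,4):dx=-8,dy=+3->D; (1,5):dx=-6,dy=+6->D
  (1,6):dx=-5,dy=+5->D; (1,7):dx=-9,dy=+8->D; (2,3):dx=-3,dy=+2->D; (2,4):dx=-7,dy=-8->C
  (2,5):dx=-5,dy=-5->C; (2,6):dx=-4,dy=-6->C; (2,7):dx=-8,dy=-3->C; (3,4):dx=-4,dy=-10->C
  (3,5):dx=-2,dy=-7->C; (3,6):dx=-1,dy=-8->C; (3,7):dx=-5,dy=-5->C; (4,5):dx=+2,dy=+3->C
  (4,6):dx=+3,dy=+2->C; (4,7):dx=-1,dy=+5->D; (5,6):dx=+1,dy=-1->D; (5,7):dx=-3,dy=+2->D
  (6,7):dx=-4,dy=+3->D
Step 2: C = 10, D = 11, total pairs = 21.
Step 3: tau = (C - D)/(n(n-1)/2) = (10 - 11)/21 = -0.047619.
Step 4: Exact two-sided p-value (enumerate n! = 5040 permutations of y under H0): p = 1.000000.
Step 5: alpha = 0.1. fail to reject H0.

tau_b = -0.0476 (C=10, D=11), p = 1.000000, fail to reject H0.


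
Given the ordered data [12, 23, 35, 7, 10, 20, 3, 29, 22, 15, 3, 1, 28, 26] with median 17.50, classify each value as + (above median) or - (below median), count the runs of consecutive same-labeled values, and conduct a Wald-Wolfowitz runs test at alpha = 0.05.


Step 1: Compute median = 17.50; label A = above, B = below.
Labels in order: BAABBABAABBBAA  (n_A = 7, n_B = 7)
Step 2: Count runs R = 8.
Step 3: Under H0 (random ordering), E[R] = 2*n_A*n_B/(n_A+n_B) + 1 = 2*7*7/14 + 1 = 8.0000.
        Var[R] = 2*n_A*n_B*(2*n_A*n_B - n_A - n_B) / ((n_A+n_B)^2 * (n_A+n_B-1)) = 8232/2548 = 3.2308.
        SD[R] = 1.7974.
Step 4: R = E[R], so z = 0 with no continuity correction.
Step 5: Two-sided p-value via normal approximation = 2*(1 - Phi(|z|)) = 1.000000.
Step 6: alpha = 0.05. fail to reject H0.

R = 8, z = 0.0000, p = 1.000000, fail to reject H0.


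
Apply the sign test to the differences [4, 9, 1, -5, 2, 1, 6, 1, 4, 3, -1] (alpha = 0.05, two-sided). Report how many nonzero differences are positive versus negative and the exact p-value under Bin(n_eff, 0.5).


Step 1: Discard zero differences. Original n = 11; n_eff = number of nonzero differences = 11.
Nonzero differences (with sign): +4, +9, +1, -5, +2, +1, +6, +1, +4, +3, -1
Step 2: Count signs: positive = 9, negative = 2.
Step 3: Under H0: P(positive) = 0.5, so the number of positives S ~ Bin(11, 0.5).
Step 4: Two-sided exact p-value = sum of Bin(11,0.5) probabilities at or below the observed probability = 0.065430.
Step 5: alpha = 0.05. fail to reject H0.

n_eff = 11, pos = 9, neg = 2, p = 0.065430, fail to reject H0.


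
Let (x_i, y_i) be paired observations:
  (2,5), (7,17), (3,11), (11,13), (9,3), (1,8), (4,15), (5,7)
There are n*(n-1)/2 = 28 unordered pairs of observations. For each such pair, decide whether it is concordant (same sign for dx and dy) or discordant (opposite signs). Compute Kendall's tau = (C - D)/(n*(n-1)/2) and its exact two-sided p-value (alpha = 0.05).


Step 1: Enumerate the 28 unordered pairs (i,j) with i<j and classify each by sign(x_j-x_i) * sign(y_j-y_i).
  (1,2):dx=+5,dy=+12->C; (1,3):dx=+1,dy=+6->C; (1,4):dx=+9,dy=+8->C; (1,5):dx=+7,dy=-2->D
  (1,6):dx=-1,dy=+3->D; (1,7):dx=+2,dy=+10->C; (1,8):dx=+3,dy=+2->C; (2,3):dx=-4,dy=-6->C
  (2,4):dx=+4,dy=-4->D; (2,5):dx=+2,dy=-14->D; (2,6):dx=-6,dy=-9->C; (2,7):dx=-3,dy=-2->C
  (2,8):dx=-2,dy=-10->C; (3,4):dx=+8,dy=+2->C; (3,5):dx=+6,dy=-8->D; (3,6):dx=-2,dy=-3->C
  (3,7):dx=+1,dy=+4->C; (3,8):dx=+2,dy=-4->D; (4,5):dx=-2,dy=-10->C; (4,6):dx=-10,dy=-5->C
  (4,7):dx=-7,dy=+2->D; (4,8):dx=-6,dy=-6->C; (5,6):dx=-8,dy=+5->D; (5,7):dx=-5,dy=+12->D
  (5,8):dx=-4,dy=+4->D; (6,7):dx=+3,dy=+7->C; (6,8):dx=+4,dy=-1->D; (7,8):dx=+1,dy=-8->D
Step 2: C = 16, D = 12, total pairs = 28.
Step 3: tau = (C - D)/(n(n-1)/2) = (16 - 12)/28 = 0.142857.
Step 4: Exact two-sided p-value (enumerate n! = 40320 permutations of y under H0): p = 0.719544.
Step 5: alpha = 0.05. fail to reject H0.

tau_b = 0.1429 (C=16, D=12), p = 0.719544, fail to reject H0.


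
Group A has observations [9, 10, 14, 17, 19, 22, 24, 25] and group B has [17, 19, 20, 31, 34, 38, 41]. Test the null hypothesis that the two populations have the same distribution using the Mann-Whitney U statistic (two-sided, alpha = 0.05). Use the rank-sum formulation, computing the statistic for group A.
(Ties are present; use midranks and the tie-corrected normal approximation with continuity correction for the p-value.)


Step 1: Combine and sort all 15 observations; assign midranks.
sorted (value, group): (9,X), (10,X), (14,X), (17,X), (17,Y), (19,X), (19,Y), (20,Y), (22,X), (24,X), (25,X), (31,Y), (34,Y), (38,Y), (41,Y)
ranks: 9->1, 10->2, 14->3, 17->4.5, 17->4.5, 19->6.5, 19->6.5, 20->8, 22->9, 24->10, 25->11, 31->12, 34->13, 38->14, 41->15
Step 2: Rank sum for X: R1 = 1 + 2 + 3 + 4.5 + 6.5 + 9 + 10 + 11 = 47.
Step 3: U_X = R1 - n1(n1+1)/2 = 47 - 8*9/2 = 47 - 36 = 11.
       U_Y = n1*n2 - U_X = 56 - 11 = 45.
Step 4: Ties are present, so use the tie-corrected normal approximation (with continuity correction) for the p-value.
Step 5: p-value = 0.055758; compare to alpha = 0.05. fail to reject H0.

U_X = 11, p = 0.055758, fail to reject H0 at alpha = 0.05.


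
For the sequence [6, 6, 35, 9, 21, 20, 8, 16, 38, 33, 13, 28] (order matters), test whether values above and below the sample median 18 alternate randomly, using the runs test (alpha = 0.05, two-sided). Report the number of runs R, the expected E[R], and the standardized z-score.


Step 1: Compute median = 18; label A = above, B = below.
Labels in order: BBABAABBAABA  (n_A = 6, n_B = 6)
Step 2: Count runs R = 8.
Step 3: Under H0 (random ordering), E[R] = 2*n_A*n_B/(n_A+n_B) + 1 = 2*6*6/12 + 1 = 7.0000.
        Var[R] = 2*n_A*n_B*(2*n_A*n_B - n_A - n_B) / ((n_A+n_B)^2 * (n_A+n_B-1)) = 4320/1584 = 2.7273.
        SD[R] = 1.6514.
Step 4: Continuity-corrected z = (R - 0.5 - E[R]) / SD[R] = (8 - 0.5 - 7.0000) / 1.6514 = 0.3028.
Step 5: Two-sided p-value via normal approximation = 2*(1 - Phi(|z|)) = 0.762069.
Step 6: alpha = 0.05. fail to reject H0.

R = 8, z = 0.3028, p = 0.762069, fail to reject H0.


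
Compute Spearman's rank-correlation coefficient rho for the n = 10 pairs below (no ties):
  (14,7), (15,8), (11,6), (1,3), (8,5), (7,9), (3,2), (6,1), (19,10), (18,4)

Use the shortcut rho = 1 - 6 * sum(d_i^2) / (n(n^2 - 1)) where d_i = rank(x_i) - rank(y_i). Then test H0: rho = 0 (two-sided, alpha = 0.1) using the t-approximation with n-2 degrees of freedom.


Step 1: Rank x and y separately (midranks; no ties here).
rank(x): 14->7, 15->8, 11->6, 1->1, 8->5, 7->4, 3->2, 6->3, 19->10, 18->9
rank(y): 7->7, 8->8, 6->6, 3->3, 5->5, 9->9, 2->2, 1->1, 10->10, 4->4
Step 2: d_i = R_x(i) - R_y(i); compute d_i^2.
  (7-7)^2=0, (8-8)^2=0, (6-6)^2=0, (1-3)^2=4, (5-5)^2=0, (4-9)^2=25, (2-2)^2=0, (3-1)^2=4, (10-10)^2=0, (9-4)^2=25
sum(d^2) = 58.
Step 3: rho = 1 - 6*58 / (10*(10^2 - 1)) = 1 - 348/990 = 0.648485.
Step 4: Under H0, t = rho * sqrt((n-2)/(1-rho^2)) = 2.4095 ~ t(8).
Step 5: Two-sided p-value from the t-distribution with 8 df = 0.042540.
Step 6: alpha = 0.1. reject H0.

rho = 0.6485, p = 0.042540, reject H0 at alpha = 0.1.


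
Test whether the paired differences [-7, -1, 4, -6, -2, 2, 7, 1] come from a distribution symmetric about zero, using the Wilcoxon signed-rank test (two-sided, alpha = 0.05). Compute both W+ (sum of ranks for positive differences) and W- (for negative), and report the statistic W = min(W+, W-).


Step 1: Drop any zero differences (none here) and take |d_i|.
|d| = [7, 1, 4, 6, 2, 2, 7, 1]
Step 2: Midrank |d_i| (ties get averaged ranks).
ranks: |7|->7.5, |1|->1.5, |4|->5, |6|->6, |2|->3.5, |2|->3.5, |7|->7.5, |1|->1.5
Step 3: Attach original signs; sum ranks with positive sign and with negative sign.
W+ = 5 + 3.5 + 7.5 + 1.5 = 17.5
W- = 7.5 + 1.5 + 6 + 3.5 = 18.5
(Check: W+ + W- = 36 should equal n(n+1)/2 = 36.)
Step 4: Test statistic W = min(W+, W-) = 17.5.
Step 5: Ties in |d|, so use the tie-corrected normal approximation.
        E[W] = n(n+1)/4 = 8*9/4 = 18.
        Tie groups: |d|=1 (t=2), |d|=2 (t=2), |d|=7 (t=2); sum(t^3 - t) = 18.
        Var[W] = n(n+1)(2n+1)/24 - sum(t^3-t)/48 = 1224/24 - 18/48 = 50.625.
        z = (W - E[W]) / sqrt(Var[W]) = (17.5 - 18) / 7.1151 = -0.0703.
        Two-sided p = 2*Phi(z) = 0.943977.
Step 6: alpha = 0.05. fail to reject H0.

W+ = 17.5, W- = 18.5, W = min = 17.5, p = 0.943977, fail to reject H0.


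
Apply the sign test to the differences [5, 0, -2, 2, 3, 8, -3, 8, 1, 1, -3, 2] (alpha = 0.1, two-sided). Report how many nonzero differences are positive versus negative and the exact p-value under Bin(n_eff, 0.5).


Step 1: Discard zero differences. Original n = 12; n_eff = number of nonzero differences = 11.
Nonzero differences (with sign): +5, -2, +2, +3, +8, -3, +8, +1, +1, -3, +2
Step 2: Count signs: positive = 8, negative = 3.
Step 3: Under H0: P(positive) = 0.5, so the number of positives S ~ Bin(11, 0.5).
Step 4: Two-sided exact p-value = sum of Bin(11,0.5) probabilities at or below the observed probability = 0.226562.
Step 5: alpha = 0.1. fail to reject H0.

n_eff = 11, pos = 8, neg = 3, p = 0.226562, fail to reject H0.


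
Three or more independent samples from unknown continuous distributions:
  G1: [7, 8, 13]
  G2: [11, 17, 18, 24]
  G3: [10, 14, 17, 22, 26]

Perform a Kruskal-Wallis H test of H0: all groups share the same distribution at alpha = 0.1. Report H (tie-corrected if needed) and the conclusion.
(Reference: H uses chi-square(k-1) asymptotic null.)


Step 1: Combine all N = 12 observations and assign midranks.
sorted (value, group, rank): (7,G1,1), (8,G1,2), (10,G3,3), (11,G2,4), (13,G1,5), (14,G3,6), (17,G2,7.5), (17,G3,7.5), (18,G2,9), (22,G3,10), (24,G2,11), (26,G3,12)
Step 2: Sum ranks within each group.
R_1 = 8 (n_1 = 3)
R_2 = 31.5 (n_2 = 4)
R_3 = 38.5 (n_3 = 5)
Step 3: H = 12/(N(N+1)) * sum(R_i^2/n_i) - 3(N+1)
     = 12/(12*13) * (8^2/3 + 31.5^2/4 + 38.5^2/5) - 3*13
     = 0.076923 * 565.846 - 39
     = 4.526603.
Step 4: Ties present; correction factor C = 1 - 6/(12^3 - 12) = 0.996503. Corrected H = 4.526603 / 0.996503 = 4.542485.
Step 5: Under H0, H ~ chi^2(2); p-value = 0.103184.
Step 6: alpha = 0.1. fail to reject H0.

H = 4.5425, df = 2, p = 0.103184, fail to reject H0.


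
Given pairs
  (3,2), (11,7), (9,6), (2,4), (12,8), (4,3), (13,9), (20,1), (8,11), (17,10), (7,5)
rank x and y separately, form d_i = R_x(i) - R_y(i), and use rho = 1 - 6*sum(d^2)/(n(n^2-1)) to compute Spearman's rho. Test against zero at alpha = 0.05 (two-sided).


Step 1: Rank x and y separately (midranks; no ties here).
rank(x): 3->2, 11->7, 9->6, 2->1, 12->8, 4->3, 13->9, 20->11, 8->5, 17->10, 7->4
rank(y): 2->2, 7->7, 6->6, 4->4, 8->8, 3->3, 9->9, 1->1, 11->11, 10->10, 5->5
Step 2: d_i = R_x(i) - R_y(i); compute d_i^2.
  (2-2)^2=0, (7-7)^2=0, (6-6)^2=0, (1-4)^2=9, (8-8)^2=0, (3-3)^2=0, (9-9)^2=0, (11-1)^2=100, (5-11)^2=36, (10-10)^2=0, (4-5)^2=1
sum(d^2) = 146.
Step 3: rho = 1 - 6*146 / (11*(11^2 - 1)) = 1 - 876/1320 = 0.336364.
Step 4: Under H0, t = rho * sqrt((n-2)/(1-rho^2)) = 1.0715 ~ t(9).
Step 5: Two-sided p-value from the t-distribution with 9 df = 0.311824.
Step 6: alpha = 0.05. fail to reject H0.

rho = 0.3364, p = 0.311824, fail to reject H0 at alpha = 0.05.


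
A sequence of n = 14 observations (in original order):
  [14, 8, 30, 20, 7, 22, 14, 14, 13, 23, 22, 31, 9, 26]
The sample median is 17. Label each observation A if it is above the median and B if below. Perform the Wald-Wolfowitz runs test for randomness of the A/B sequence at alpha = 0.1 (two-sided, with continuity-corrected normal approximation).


Step 1: Compute median = 17; label A = above, B = below.
Labels in order: BBAABABBBAAABA  (n_A = 7, n_B = 7)
Step 2: Count runs R = 8.
Step 3: Under H0 (random ordering), E[R] = 2*n_A*n_B/(n_A+n_B) + 1 = 2*7*7/14 + 1 = 8.0000.
        Var[R] = 2*n_A*n_B*(2*n_A*n_B - n_A - n_B) / ((n_A+n_B)^2 * (n_A+n_B-1)) = 8232/2548 = 3.2308.
        SD[R] = 1.7974.
Step 4: R = E[R], so z = 0 with no continuity correction.
Step 5: Two-sided p-value via normal approximation = 2*(1 - Phi(|z|)) = 1.000000.
Step 6: alpha = 0.1. fail to reject H0.

R = 8, z = 0.0000, p = 1.000000, fail to reject H0.


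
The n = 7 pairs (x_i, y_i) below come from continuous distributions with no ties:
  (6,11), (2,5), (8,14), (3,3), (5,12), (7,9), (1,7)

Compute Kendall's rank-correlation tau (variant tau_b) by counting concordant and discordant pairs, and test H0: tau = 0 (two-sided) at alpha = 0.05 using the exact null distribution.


Step 1: Enumerate the 21 unordered pairs (i,j) with i<j and classify each by sign(x_j-x_i) * sign(y_j-y_i).
  (1,2):dx=-4,dy=-6->C; (1,3):dx=+2,dy=+3->C; (1,4):dx=-3,dy=-8->C; (1,5):dx=-1,dy=+1->D
  (1,6):dx=+1,dy=-2->D; (1,7):dx=-5,dy=-4->C; (2,3):dx=+6,dy=+9->C; (2,4):dx=+1,dy=-2->D
  (2,5):dx=+3,dy=+7->C; (2,6):dx=+5,dy=+4->C; (2,7):dx=-1,dy=+2->D; (3,4):dx=-5,dy=-11->C
  (3,5):dx=-3,dy=-2->C; (3,6):dx=-1,dy=-5->C; (3,7):dx=-7,dy=-7->C; (4,5):dx=+2,dy=+9->C
  (4,6):dx=+4,dy=+6->C; (4,7):dx=-2,dy=+4->D; (5,6):dx=+2,dy=-3->D; (5,7):dx=-4,dy=-5->C
  (6,7):dx=-6,dy=-2->C
Step 2: C = 15, D = 6, total pairs = 21.
Step 3: tau = (C - D)/(n(n-1)/2) = (15 - 6)/21 = 0.428571.
Step 4: Exact two-sided p-value (enumerate n! = 5040 permutations of y under H0): p = 0.238889.
Step 5: alpha = 0.05. fail to reject H0.

tau_b = 0.4286 (C=15, D=6), p = 0.238889, fail to reject H0.


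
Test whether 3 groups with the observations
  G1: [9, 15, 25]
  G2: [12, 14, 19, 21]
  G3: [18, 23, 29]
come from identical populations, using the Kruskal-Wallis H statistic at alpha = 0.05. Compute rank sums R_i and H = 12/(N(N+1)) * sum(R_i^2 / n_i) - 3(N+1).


Step 1: Combine all N = 10 observations and assign midranks.
sorted (value, group, rank): (9,G1,1), (12,G2,2), (14,G2,3), (15,G1,4), (18,G3,5), (19,G2,6), (21,G2,7), (23,G3,8), (25,G1,9), (29,G3,10)
Step 2: Sum ranks within each group.
R_1 = 14 (n_1 = 3)
R_2 = 18 (n_2 = 4)
R_3 = 23 (n_3 = 3)
Step 3: H = 12/(N(N+1)) * sum(R_i^2/n_i) - 3(N+1)
     = 12/(10*11) * (14^2/3 + 18^2/4 + 23^2/3) - 3*11
     = 0.109091 * 322.667 - 33
     = 2.200000.
Step 4: No ties, so H is used without correction.
Step 5: Under H0, H ~ chi^2(2); p-value = 0.332871.
Step 6: alpha = 0.05. fail to reject H0.

H = 2.2000, df = 2, p = 0.332871, fail to reject H0.


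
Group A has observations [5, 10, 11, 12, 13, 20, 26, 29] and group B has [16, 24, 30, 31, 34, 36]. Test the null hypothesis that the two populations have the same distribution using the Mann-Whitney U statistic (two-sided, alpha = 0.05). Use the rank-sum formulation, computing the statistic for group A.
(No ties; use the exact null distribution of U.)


Step 1: Combine and sort all 14 observations; assign midranks.
sorted (value, group): (5,X), (10,X), (11,X), (12,X), (13,X), (16,Y), (20,X), (24,Y), (26,X), (29,X), (30,Y), (31,Y), (34,Y), (36,Y)
ranks: 5->1, 10->2, 11->3, 12->4, 13->5, 16->6, 20->7, 24->8, 26->9, 29->10, 30->11, 31->12, 34->13, 36->14
Step 2: Rank sum for X: R1 = 1 + 2 + 3 + 4 + 5 + 7 + 9 + 10 = 41.
Step 3: U_X = R1 - n1(n1+1)/2 = 41 - 8*9/2 = 41 - 36 = 5.
       U_Y = n1*n2 - U_X = 48 - 5 = 43.
Step 4: No ties, so the exact null distribution of U (based on enumerating the C(14,8) = 3003 equally likely rank assignments) gives the two-sided p-value.
Step 5: p-value = 0.012654; compare to alpha = 0.05. reject H0.

U_X = 5, p = 0.012654, reject H0 at alpha = 0.05.


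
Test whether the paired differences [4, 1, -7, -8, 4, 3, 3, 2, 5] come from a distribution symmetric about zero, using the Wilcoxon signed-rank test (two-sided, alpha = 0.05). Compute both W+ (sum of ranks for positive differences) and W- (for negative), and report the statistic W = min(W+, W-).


Step 1: Drop any zero differences (none here) and take |d_i|.
|d| = [4, 1, 7, 8, 4, 3, 3, 2, 5]
Step 2: Midrank |d_i| (ties get averaged ranks).
ranks: |4|->5.5, |1|->1, |7|->8, |8|->9, |4|->5.5, |3|->3.5, |3|->3.5, |2|->2, |5|->7
Step 3: Attach original signs; sum ranks with positive sign and with negative sign.
W+ = 5.5 + 1 + 5.5 + 3.5 + 3.5 + 2 + 7 = 28
W- = 8 + 9 = 17
(Check: W+ + W- = 45 should equal n(n+1)/2 = 45.)
Step 4: Test statistic W = min(W+, W-) = 17.
Step 5: Ties in |d|, so use the tie-corrected normal approximation.
        E[W] = n(n+1)/4 = 9*10/4 = 22.5.
        Tie groups: |d|=3 (t=2), |d|=4 (t=2); sum(t^3 - t) = 12.
        Var[W] = n(n+1)(2n+1)/24 - sum(t^3-t)/48 = 1710/24 - 12/48 = 71.
        z = (W - E[W]) / sqrt(Var[W]) = (17 - 22.5) / 8.4261 = -0.6527.
        Two-sided p = 2*Phi(z) = 0.513930.
Step 6: alpha = 0.05. fail to reject H0.

W+ = 28, W- = 17, W = min = 17, p = 0.513930, fail to reject H0.


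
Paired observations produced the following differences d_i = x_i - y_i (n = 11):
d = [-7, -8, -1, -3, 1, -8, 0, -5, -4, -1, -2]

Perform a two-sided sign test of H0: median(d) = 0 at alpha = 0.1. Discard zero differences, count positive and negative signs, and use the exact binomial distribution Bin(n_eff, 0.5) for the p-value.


Step 1: Discard zero differences. Original n = 11; n_eff = number of nonzero differences = 10.
Nonzero differences (with sign): -7, -8, -1, -3, +1, -8, -5, -4, -1, -2
Step 2: Count signs: positive = 1, negative = 9.
Step 3: Under H0: P(positive) = 0.5, so the number of positives S ~ Bin(10, 0.5).
Step 4: Two-sided exact p-value = sum of Bin(10,0.5) probabilities at or below the observed probability = 0.021484.
Step 5: alpha = 0.1. reject H0.

n_eff = 10, pos = 1, neg = 9, p = 0.021484, reject H0.


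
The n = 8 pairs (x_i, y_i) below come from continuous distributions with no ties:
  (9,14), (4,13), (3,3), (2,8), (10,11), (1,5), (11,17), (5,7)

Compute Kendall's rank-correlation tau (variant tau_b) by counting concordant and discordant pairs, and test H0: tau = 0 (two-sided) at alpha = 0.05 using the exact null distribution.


Step 1: Enumerate the 28 unordered pairs (i,j) with i<j and classify each by sign(x_j-x_i) * sign(y_j-y_i).
  (1,2):dx=-5,dy=-1->C; (1,3):dx=-6,dy=-11->C; (1,4):dx=-7,dy=-6->C; (1,5):dx=+1,dy=-3->D
  (1,6):dx=-8,dy=-9->C; (1,7):dx=+2,dy=+3->C; (1,8):dx=-4,dy=-7->C; (2,3):dx=-1,dy=-10->C
  (2,4):dx=-2,dy=-5->C; (2,5):dx=+6,dy=-2->D; (2,6):dx=-3,dy=-8->C; (2,7):dx=+7,dy=+4->C
  (2,8):dx=+1,dy=-6->D; (3,4):dx=-1,dy=+5->D; (3,5):dx=+7,dy=+8->C; (3,6):dx=-2,dy=+2->D
  (3,7):dx=+8,dy=+14->C; (3,8):dx=+2,dy=+4->C; (4,5):dx=+8,dy=+3->C; (4,6):dx=-1,dy=-3->C
  (4,7):dx=+9,dy=+9->C; (4,8):dx=+3,dy=-1->D; (5,6):dx=-9,dy=-6->C; (5,7):dx=+1,dy=+6->C
  (5,8):dx=-5,dy=-4->C; (6,7):dx=+10,dy=+12->C; (6,8):dx=+4,dy=+2->C; (7,8):dx=-6,dy=-10->C
Step 2: C = 22, D = 6, total pairs = 28.
Step 3: tau = (C - D)/(n(n-1)/2) = (22 - 6)/28 = 0.571429.
Step 4: Exact two-sided p-value (enumerate n! = 40320 permutations of y under H0): p = 0.061012.
Step 5: alpha = 0.05. fail to reject H0.

tau_b = 0.5714 (C=22, D=6), p = 0.061012, fail to reject H0.


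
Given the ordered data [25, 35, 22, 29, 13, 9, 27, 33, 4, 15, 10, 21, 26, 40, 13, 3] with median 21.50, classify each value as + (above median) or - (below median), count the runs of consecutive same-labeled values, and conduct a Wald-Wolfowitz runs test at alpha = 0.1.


Step 1: Compute median = 21.50; label A = above, B = below.
Labels in order: AAAABBAABBBBAABB  (n_A = 8, n_B = 8)
Step 2: Count runs R = 6.
Step 3: Under H0 (random ordering), E[R] = 2*n_A*n_B/(n_A+n_B) + 1 = 2*8*8/16 + 1 = 9.0000.
        Var[R] = 2*n_A*n_B*(2*n_A*n_B - n_A - n_B) / ((n_A+n_B)^2 * (n_A+n_B-1)) = 14336/3840 = 3.7333.
        SD[R] = 1.9322.
Step 4: Continuity-corrected z = (R + 0.5 - E[R]) / SD[R] = (6 + 0.5 - 9.0000) / 1.9322 = -1.2939.
Step 5: Two-sided p-value via normal approximation = 2*(1 - Phi(|z|)) = 0.195709.
Step 6: alpha = 0.1. fail to reject H0.

R = 6, z = -1.2939, p = 0.195709, fail to reject H0.


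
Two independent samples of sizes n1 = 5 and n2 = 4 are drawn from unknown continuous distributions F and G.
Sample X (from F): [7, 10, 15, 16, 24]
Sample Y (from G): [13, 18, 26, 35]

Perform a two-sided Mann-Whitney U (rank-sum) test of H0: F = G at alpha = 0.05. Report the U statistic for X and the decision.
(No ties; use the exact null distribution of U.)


Step 1: Combine and sort all 9 observations; assign midranks.
sorted (value, group): (7,X), (10,X), (13,Y), (15,X), (16,X), (18,Y), (24,X), (26,Y), (35,Y)
ranks: 7->1, 10->2, 13->3, 15->4, 16->5, 18->6, 24->7, 26->8, 35->9
Step 2: Rank sum for X: R1 = 1 + 2 + 4 + 5 + 7 = 19.
Step 3: U_X = R1 - n1(n1+1)/2 = 19 - 5*6/2 = 19 - 15 = 4.
       U_Y = n1*n2 - U_X = 20 - 4 = 16.
Step 4: No ties, so the exact null distribution of U (based on enumerating the C(9,5) = 126 equally likely rank assignments) gives the two-sided p-value.
Step 5: p-value = 0.190476; compare to alpha = 0.05. fail to reject H0.

U_X = 4, p = 0.190476, fail to reject H0 at alpha = 0.05.


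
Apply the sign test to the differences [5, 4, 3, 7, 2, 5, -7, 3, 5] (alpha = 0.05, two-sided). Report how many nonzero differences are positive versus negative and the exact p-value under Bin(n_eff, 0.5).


Step 1: Discard zero differences. Original n = 9; n_eff = number of nonzero differences = 9.
Nonzero differences (with sign): +5, +4, +3, +7, +2, +5, -7, +3, +5
Step 2: Count signs: positive = 8, negative = 1.
Step 3: Under H0: P(positive) = 0.5, so the number of positives S ~ Bin(9, 0.5).
Step 4: Two-sided exact p-value = sum of Bin(9,0.5) probabilities at or below the observed probability = 0.039062.
Step 5: alpha = 0.05. reject H0.

n_eff = 9, pos = 8, neg = 1, p = 0.039062, reject H0.


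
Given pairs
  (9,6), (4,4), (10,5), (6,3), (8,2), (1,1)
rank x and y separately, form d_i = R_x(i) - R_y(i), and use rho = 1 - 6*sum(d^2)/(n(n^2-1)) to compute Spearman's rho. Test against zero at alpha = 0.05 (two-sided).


Step 1: Rank x and y separately (midranks; no ties here).
rank(x): 9->5, 4->2, 10->6, 6->3, 8->4, 1->1
rank(y): 6->6, 4->4, 5->5, 3->3, 2->2, 1->1
Step 2: d_i = R_x(i) - R_y(i); compute d_i^2.
  (5-6)^2=1, (2-4)^2=4, (6-5)^2=1, (3-3)^2=0, (4-2)^2=4, (1-1)^2=0
sum(d^2) = 10.
Step 3: rho = 1 - 6*10 / (6*(6^2 - 1)) = 1 - 60/210 = 0.714286.
Step 4: Under H0, t = rho * sqrt((n-2)/(1-rho^2)) = 2.0412 ~ t(4).
Step 5: Two-sided p-value from the t-distribution with 4 df = 0.110787.
Step 6: alpha = 0.05. fail to reject H0.

rho = 0.7143, p = 0.110787, fail to reject H0 at alpha = 0.05.


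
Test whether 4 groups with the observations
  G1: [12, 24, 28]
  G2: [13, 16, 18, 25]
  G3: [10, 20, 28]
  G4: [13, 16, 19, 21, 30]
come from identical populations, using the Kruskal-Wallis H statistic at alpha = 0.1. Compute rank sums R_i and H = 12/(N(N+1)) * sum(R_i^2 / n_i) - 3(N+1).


Step 1: Combine all N = 15 observations and assign midranks.
sorted (value, group, rank): (10,G3,1), (12,G1,2), (13,G2,3.5), (13,G4,3.5), (16,G2,5.5), (16,G4,5.5), (18,G2,7), (19,G4,8), (20,G3,9), (21,G4,10), (24,G1,11), (25,G2,12), (28,G1,13.5), (28,G3,13.5), (30,G4,15)
Step 2: Sum ranks within each group.
R_1 = 26.5 (n_1 = 3)
R_2 = 28 (n_2 = 4)
R_3 = 23.5 (n_3 = 3)
R_4 = 42 (n_4 = 5)
Step 3: H = 12/(N(N+1)) * sum(R_i^2/n_i) - 3(N+1)
     = 12/(15*16) * (26.5^2/3 + 28^2/4 + 23.5^2/3 + 42^2/5) - 3*16
     = 0.050000 * 966.967 - 48
     = 0.348333.
Step 4: Ties present; correction factor C = 1 - 18/(15^3 - 15) = 0.994643. Corrected H = 0.348333 / 0.994643 = 0.350209.
Step 5: Under H0, H ~ chi^2(3); p-value = 0.950325.
Step 6: alpha = 0.1. fail to reject H0.

H = 0.3502, df = 3, p = 0.950325, fail to reject H0.


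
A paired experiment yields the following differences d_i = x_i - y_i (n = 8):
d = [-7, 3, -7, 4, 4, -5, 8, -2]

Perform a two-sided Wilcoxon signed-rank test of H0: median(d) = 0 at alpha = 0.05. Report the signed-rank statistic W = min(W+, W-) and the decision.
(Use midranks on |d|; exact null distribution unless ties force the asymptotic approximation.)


Step 1: Drop any zero differences (none here) and take |d_i|.
|d| = [7, 3, 7, 4, 4, 5, 8, 2]
Step 2: Midrank |d_i| (ties get averaged ranks).
ranks: |7|->6.5, |3|->2, |7|->6.5, |4|->3.5, |4|->3.5, |5|->5, |8|->8, |2|->1
Step 3: Attach original signs; sum ranks with positive sign and with negative sign.
W+ = 2 + 3.5 + 3.5 + 8 = 17
W- = 6.5 + 6.5 + 5 + 1 = 19
(Check: W+ + W- = 36 should equal n(n+1)/2 = 36.)
Step 4: Test statistic W = min(W+, W-) = 17.
Step 5: Ties in |d|, so use the tie-corrected normal approximation.
        E[W] = n(n+1)/4 = 8*9/4 = 18.
        Tie groups: |d|=4 (t=2), |d|=7 (t=2); sum(t^3 - t) = 12.
        Var[W] = n(n+1)(2n+1)/24 - sum(t^3-t)/48 = 1224/24 - 12/48 = 50.75.
        z = (W - E[W]) / sqrt(Var[W]) = (17 - 18) / 7.1239 = -0.1404.
        Two-sided p = 2*Phi(z) = 0.888366.
Step 6: alpha = 0.05. fail to reject H0.

W+ = 17, W- = 19, W = min = 17, p = 0.888366, fail to reject H0.


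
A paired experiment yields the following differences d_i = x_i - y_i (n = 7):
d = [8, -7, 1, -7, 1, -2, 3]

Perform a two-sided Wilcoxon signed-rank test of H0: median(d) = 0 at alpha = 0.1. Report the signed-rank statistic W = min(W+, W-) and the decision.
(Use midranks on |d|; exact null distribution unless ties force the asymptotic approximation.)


Step 1: Drop any zero differences (none here) and take |d_i|.
|d| = [8, 7, 1, 7, 1, 2, 3]
Step 2: Midrank |d_i| (ties get averaged ranks).
ranks: |8|->7, |7|->5.5, |1|->1.5, |7|->5.5, |1|->1.5, |2|->3, |3|->4
Step 3: Attach original signs; sum ranks with positive sign and with negative sign.
W+ = 7 + 1.5 + 1.5 + 4 = 14
W- = 5.5 + 5.5 + 3 = 14
(Check: W+ + W- = 28 should equal n(n+1)/2 = 28.)
Step 4: Test statistic W = min(W+, W-) = 14.
Step 5: Ties in |d|, so use the tie-corrected normal approximation.
        E[W] = n(n+1)/4 = 7*8/4 = 14.
        Tie groups: |d|=1 (t=2), |d|=7 (t=2); sum(t^3 - t) = 12.
        Var[W] = n(n+1)(2n+1)/24 - sum(t^3-t)/48 = 840/24 - 12/48 = 34.75.
        z = (W - E[W]) / sqrt(Var[W]) = (14 - 14) / 5.8949 = 0.0000.
        Two-sided p = 2*Phi(z) = 1.000000.
Step 6: alpha = 0.1. fail to reject H0.

W+ = 14, W- = 14, W = min = 14, p = 1.000000, fail to reject H0.


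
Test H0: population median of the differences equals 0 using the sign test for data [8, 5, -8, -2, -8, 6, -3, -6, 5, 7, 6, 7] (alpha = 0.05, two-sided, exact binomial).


Step 1: Discard zero differences. Original n = 12; n_eff = number of nonzero differences = 12.
Nonzero differences (with sign): +8, +5, -8, -2, -8, +6, -3, -6, +5, +7, +6, +7
Step 2: Count signs: positive = 7, negative = 5.
Step 3: Under H0: P(positive) = 0.5, so the number of positives S ~ Bin(12, 0.5).
Step 4: Two-sided exact p-value = sum of Bin(12,0.5) probabilities at or below the observed probability = 0.774414.
Step 5: alpha = 0.05. fail to reject H0.

n_eff = 12, pos = 7, neg = 5, p = 0.774414, fail to reject H0.


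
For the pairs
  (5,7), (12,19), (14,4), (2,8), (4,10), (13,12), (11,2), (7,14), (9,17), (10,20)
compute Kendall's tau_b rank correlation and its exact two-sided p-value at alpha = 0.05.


Step 1: Enumerate the 45 unordered pairs (i,j) with i<j and classify each by sign(x_j-x_i) * sign(y_j-y_i).
  (1,2):dx=+7,dy=+12->C; (1,3):dx=+9,dy=-3->D; (1,4):dx=-3,dy=+1->D; (1,5):dx=-1,dy=+3->D
  (1,6):dx=+8,dy=+5->C; (1,7):dx=+6,dy=-5->D; (1,8):dx=+2,dy=+7->C; (1,9):dx=+4,dy=+10->C
  (1,10):dx=+5,dy=+13->C; (2,3):dx=+2,dy=-15->D; (2,4):dx=-10,dy=-11->C; (2,5):dx=-8,dy=-9->C
  (2,6):dx=+1,dy=-7->D; (2,7):dx=-1,dy=-17->C; (2,8):dx=-5,dy=-5->C; (2,9):dx=-3,dy=-2->C
  (2,10):dx=-2,dy=+1->D; (3,4):dx=-12,dy=+4->D; (3,5):dx=-10,dy=+6->D; (3,6):dx=-1,dy=+8->D
  (3,7):dx=-3,dy=-2->C; (3,8):dx=-7,dy=+10->D; (3,9):dx=-5,dy=+13->D; (3,10):dx=-4,dy=+16->D
  (4,5):dx=+2,dy=+2->C; (4,6):dx=+11,dy=+4->C; (4,7):dx=+9,dy=-6->D; (4,8):dx=+5,dy=+6->C
  (4,9):dx=+7,dy=+9->C; (4,10):dx=+8,dy=+12->C; (5,6):dx=+9,dy=+2->C; (5,7):dx=+7,dy=-8->D
  (5,8):dx=+3,dy=+4->C; (5,9):dx=+5,dy=+7->C; (5,10):dx=+6,dy=+10->C; (6,7):dx=-2,dy=-10->C
  (6,8):dx=-6,dy=+2->D; (6,9):dx=-4,dy=+5->D; (6,10):dx=-3,dy=+8->D; (7,8):dx=-4,dy=+12->D
  (7,9):dx=-2,dy=+15->D; (7,10):dx=-1,dy=+18->D; (8,9):dx=+2,dy=+3->C; (8,10):dx=+3,dy=+6->C
  (9,10):dx=+1,dy=+3->C
Step 2: C = 24, D = 21, total pairs = 45.
Step 3: tau = (C - D)/(n(n-1)/2) = (24 - 21)/45 = 0.066667.
Step 4: Exact two-sided p-value (enumerate n! = 3628800 permutations of y under H0): p = 0.861801.
Step 5: alpha = 0.05. fail to reject H0.

tau_b = 0.0667 (C=24, D=21), p = 0.861801, fail to reject H0.


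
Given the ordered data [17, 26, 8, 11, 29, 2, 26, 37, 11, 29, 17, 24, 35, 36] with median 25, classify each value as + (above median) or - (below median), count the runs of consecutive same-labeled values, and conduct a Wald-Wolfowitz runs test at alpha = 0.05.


Step 1: Compute median = 25; label A = above, B = below.
Labels in order: BABBABAABABBAA  (n_A = 7, n_B = 7)
Step 2: Count runs R = 10.
Step 3: Under H0 (random ordering), E[R] = 2*n_A*n_B/(n_A+n_B) + 1 = 2*7*7/14 + 1 = 8.0000.
        Var[R] = 2*n_A*n_B*(2*n_A*n_B - n_A - n_B) / ((n_A+n_B)^2 * (n_A+n_B-1)) = 8232/2548 = 3.2308.
        SD[R] = 1.7974.
Step 4: Continuity-corrected z = (R - 0.5 - E[R]) / SD[R] = (10 - 0.5 - 8.0000) / 1.7974 = 0.8345.
Step 5: Two-sided p-value via normal approximation = 2*(1 - Phi(|z|)) = 0.403986.
Step 6: alpha = 0.05. fail to reject H0.

R = 10, z = 0.8345, p = 0.403986, fail to reject H0.


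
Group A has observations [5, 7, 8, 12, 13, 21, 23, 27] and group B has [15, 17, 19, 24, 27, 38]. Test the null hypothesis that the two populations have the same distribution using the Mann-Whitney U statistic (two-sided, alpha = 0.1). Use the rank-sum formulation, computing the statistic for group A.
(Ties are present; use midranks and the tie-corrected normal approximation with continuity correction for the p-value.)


Step 1: Combine and sort all 14 observations; assign midranks.
sorted (value, group): (5,X), (7,X), (8,X), (12,X), (13,X), (15,Y), (17,Y), (19,Y), (21,X), (23,X), (24,Y), (27,X), (27,Y), (38,Y)
ranks: 5->1, 7->2, 8->3, 12->4, 13->5, 15->6, 17->7, 19->8, 21->9, 23->10, 24->11, 27->12.5, 27->12.5, 38->14
Step 2: Rank sum for X: R1 = 1 + 2 + 3 + 4 + 5 + 9 + 10 + 12.5 = 46.5.
Step 3: U_X = R1 - n1(n1+1)/2 = 46.5 - 8*9/2 = 46.5 - 36 = 10.5.
       U_Y = n1*n2 - U_X = 48 - 10.5 = 37.5.
Step 4: Ties are present, so use the tie-corrected normal approximation (with continuity correction) for the p-value.
Step 5: p-value = 0.092930; compare to alpha = 0.1. reject H0.

U_X = 10.5, p = 0.092930, reject H0 at alpha = 0.1.
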